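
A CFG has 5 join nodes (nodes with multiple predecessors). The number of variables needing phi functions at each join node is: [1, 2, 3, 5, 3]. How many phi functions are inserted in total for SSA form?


Total phi functions = sum of phi functions at each join node
= 1 + 2 + 3 + 5 + 3 = 14

14


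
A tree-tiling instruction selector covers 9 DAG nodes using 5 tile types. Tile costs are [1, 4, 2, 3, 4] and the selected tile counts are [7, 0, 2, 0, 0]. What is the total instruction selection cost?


Total cost = sum(count_i * cost_i)
= 7*1 + 0*4 + 2*2 + 0*3 + 0*4
= 11

11


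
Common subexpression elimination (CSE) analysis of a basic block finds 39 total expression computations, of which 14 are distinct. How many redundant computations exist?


CSE count = total expressions - unique expressions
= 39 - 14 = 25

25


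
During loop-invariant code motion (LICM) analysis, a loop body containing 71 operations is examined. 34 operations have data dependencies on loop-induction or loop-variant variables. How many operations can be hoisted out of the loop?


Invariant candidates = total - loop-dependent
= 71 - 34 = 37

37


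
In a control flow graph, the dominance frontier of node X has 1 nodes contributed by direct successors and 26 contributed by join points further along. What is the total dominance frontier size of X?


DF(X) = direct successor contributions + join point contributions
= 1 + 26 = 27

27


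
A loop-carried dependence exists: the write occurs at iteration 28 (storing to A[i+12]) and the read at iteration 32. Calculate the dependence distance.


Distance = read iteration - write iteration
= 32 - 28 = 4

4


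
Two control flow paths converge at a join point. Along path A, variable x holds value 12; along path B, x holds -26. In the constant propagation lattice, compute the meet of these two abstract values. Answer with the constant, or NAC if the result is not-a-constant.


Meet operation: if both paths give the same constant, result is that constant; if they differ, result is NAC (not-a-constant).
Path A: 12, Path B: -26 -> differ
Result: not-a-constant -> NAC

NAC


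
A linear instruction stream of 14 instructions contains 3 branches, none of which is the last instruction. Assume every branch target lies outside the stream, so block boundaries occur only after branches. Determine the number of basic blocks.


With no in-sequence branch targets, the leaders are the first instruction plus the instruction after each branch.
Number of basic blocks = branches + 1
= 3 + 1 = 4

4


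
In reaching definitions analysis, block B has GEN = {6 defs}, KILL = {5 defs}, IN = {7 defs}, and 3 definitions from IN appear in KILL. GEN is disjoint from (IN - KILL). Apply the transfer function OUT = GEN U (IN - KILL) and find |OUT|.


IN - KILL: 7 - 3 = 4 surviving definitions
OUT = GEN + surviving = 6 + 4 = 10

10


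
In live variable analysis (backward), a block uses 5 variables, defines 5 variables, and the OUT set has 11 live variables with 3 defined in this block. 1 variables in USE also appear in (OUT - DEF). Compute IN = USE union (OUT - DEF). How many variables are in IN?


OUT - DEF: 11 - 3 = 8
|IN| = |USE| + |OUT - DEF| - |USE ∩ (OUT - DEF)| = 5 + 8 - 1 = 12

12


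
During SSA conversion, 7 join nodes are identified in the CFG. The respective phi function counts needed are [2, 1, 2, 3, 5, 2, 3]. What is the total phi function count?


Total phi functions = sum of phi functions at each join node
= 2 + 1 + 2 + 3 + 5 + 2 + 3 = 18

18


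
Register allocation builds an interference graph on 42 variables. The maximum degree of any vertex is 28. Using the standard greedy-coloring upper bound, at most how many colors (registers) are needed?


Greedy coloring never needs more than (max_degree + 1) colors: when coloring a vertex, at most max_degree neighbors are already colored.
Upper bound = 28 + 1 = 29

29


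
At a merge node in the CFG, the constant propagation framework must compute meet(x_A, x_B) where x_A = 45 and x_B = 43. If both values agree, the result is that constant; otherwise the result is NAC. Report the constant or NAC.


Meet operation: if both paths give the same constant, result is that constant; if they differ, result is NAC (not-a-constant).
Path A: 45, Path B: 43 -> differ
Result: not-a-constant -> NAC

NAC


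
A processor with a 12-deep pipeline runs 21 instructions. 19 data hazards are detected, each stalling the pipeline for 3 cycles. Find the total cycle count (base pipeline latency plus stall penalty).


Base cycles = 12 + 21 - 1 = 32
Total stalls = 19 * 3 = 57
Total = 32 + 57 = 89

89


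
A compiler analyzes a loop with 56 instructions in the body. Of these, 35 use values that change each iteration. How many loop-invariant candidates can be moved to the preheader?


Invariant candidates = total - loop-dependent
= 56 - 35 = 21

21


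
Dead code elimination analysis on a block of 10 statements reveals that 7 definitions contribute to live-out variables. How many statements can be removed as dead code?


Dead code = total statements - live definitions
= 10 - 7 = 3

3


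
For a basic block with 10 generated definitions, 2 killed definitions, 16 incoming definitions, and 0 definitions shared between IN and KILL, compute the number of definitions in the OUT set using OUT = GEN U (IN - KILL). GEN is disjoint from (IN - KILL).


IN - KILL: 16 - 0 = 16 surviving definitions
OUT = GEN + surviving = 10 + 16 = 26

26


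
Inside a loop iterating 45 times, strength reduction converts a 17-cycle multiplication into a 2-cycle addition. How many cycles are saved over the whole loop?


Per-iteration saving = 17 - 2 = 15
Total saved = 45 * 15 = 675

675


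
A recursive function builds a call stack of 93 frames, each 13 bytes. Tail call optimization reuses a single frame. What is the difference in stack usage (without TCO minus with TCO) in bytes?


Without TCO: 93 * 13 = 1209 bytes
With TCO: reuse 1 frame = 13 bytes
Savings = 1209 - 13 = 1196

1196


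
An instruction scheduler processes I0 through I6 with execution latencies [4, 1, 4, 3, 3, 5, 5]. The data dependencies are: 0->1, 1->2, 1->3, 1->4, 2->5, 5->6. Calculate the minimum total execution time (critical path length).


Compute longest path through dependency graph: dist(Ik) = max over predecessors of dist + latency(Ik).
dist(I0) = latency 4 = 4
dist(I1) = dist(I0) + 1 = 4 + 1 = 5
dist(I2) = dist(I1) + 4 = 5 + 4 = 9
dist(I3) = dist(I1) + 3 = 5 + 3 = 8
dist(I4) = dist(I1) + 3 = 5 + 3 = 8
dist(I5) = dist(I2) + 5 = 9 + 5 = 14
dist(I6) = dist(I5) + 5 = 14 + 5 = 19
Critical path = max dist = 19

19


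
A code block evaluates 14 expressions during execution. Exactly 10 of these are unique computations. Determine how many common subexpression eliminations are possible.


CSE count = total expressions - unique expressions
= 14 - 10 = 4

4


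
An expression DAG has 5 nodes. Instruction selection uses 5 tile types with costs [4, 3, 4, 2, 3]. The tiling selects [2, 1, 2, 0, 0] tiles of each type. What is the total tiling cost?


Total cost = sum(count_i * cost_i)
= 2*4 + 1*3 + 2*4 + 0*2 + 0*3
= 19

19


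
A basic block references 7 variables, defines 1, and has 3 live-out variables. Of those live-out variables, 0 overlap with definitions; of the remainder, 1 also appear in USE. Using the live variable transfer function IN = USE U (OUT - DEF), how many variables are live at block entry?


OUT - DEF: 3 - 0 = 3
|IN| = |USE| + |OUT - DEF| - |USE ∩ (OUT - DEF)| = 7 + 3 - 1 = 9

9


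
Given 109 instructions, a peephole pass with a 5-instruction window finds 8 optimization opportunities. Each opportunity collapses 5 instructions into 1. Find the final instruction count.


Each match removes 4 instructions.
Total removed = 8 * 4 = 32
Remaining = 109 - 32 = 77

77


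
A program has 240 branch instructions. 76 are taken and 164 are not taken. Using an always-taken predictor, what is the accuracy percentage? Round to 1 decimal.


Predictor: always-taken
Correct predictions = 76
Accuracy = 76 / 240 * 100 = 31.7%

31.7


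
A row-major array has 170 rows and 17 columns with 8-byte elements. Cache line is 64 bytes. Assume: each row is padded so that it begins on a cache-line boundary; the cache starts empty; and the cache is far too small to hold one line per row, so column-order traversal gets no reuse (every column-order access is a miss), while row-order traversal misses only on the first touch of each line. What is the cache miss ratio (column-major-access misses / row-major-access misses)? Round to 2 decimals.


Each row occupies 17 * 8 = 136 bytes and starts on a line boundary, so it spans ceil(136 / 64) = 3 cache lines.
Row-major traversal misses (one per line touched): 170 * ceil(17 * 8 / 64) = 510
Column-major traversal misses (no reuse, every access misses): 170 * 17 = 2890
Ratio = 2890 / 510 = 5.67

5.67


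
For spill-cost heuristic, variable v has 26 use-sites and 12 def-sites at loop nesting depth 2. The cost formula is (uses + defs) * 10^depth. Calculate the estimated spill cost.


uses + defs = 26 + 12 = 38
10^2 = 100
Spill cost = 38 * 100 = 3800

3800


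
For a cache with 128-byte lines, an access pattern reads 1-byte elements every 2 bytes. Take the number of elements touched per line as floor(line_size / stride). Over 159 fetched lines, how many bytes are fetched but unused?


Elements per line = floor(128 / 2) = 64
Bytes used per line = 64 * 1 = 64
Wasted per line = 128 - 64 = 64
Total wasted = 64 * 159 = 10176

10176


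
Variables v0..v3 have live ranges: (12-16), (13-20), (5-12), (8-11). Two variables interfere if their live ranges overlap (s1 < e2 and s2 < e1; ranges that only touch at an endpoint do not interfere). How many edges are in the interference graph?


Check all pairs for overlapping intervals.
Two intervals (s1,e1) and (s2,e2) overlap if s1 < e2 and s2 < e1.
v0 (12-16) vs v1..v3: overlaps v1 -> 1
v1 (13-20) vs v2..v3: overlaps none -> 0
v2 (5-12) vs v3: overlaps v3 -> 1
Total overlapping pairs = 1 + 0 + 1 = 2

2


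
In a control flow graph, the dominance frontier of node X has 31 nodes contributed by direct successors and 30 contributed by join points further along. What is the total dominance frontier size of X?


DF(X) = direct successor contributions + join point contributions
= 31 + 30 = 61

61


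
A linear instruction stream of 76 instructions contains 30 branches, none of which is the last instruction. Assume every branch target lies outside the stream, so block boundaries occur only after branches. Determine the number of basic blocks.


With no in-sequence branch targets, the leaders are the first instruction plus the instruction after each branch.
Number of basic blocks = branches + 1
= 30 + 1 = 31

31


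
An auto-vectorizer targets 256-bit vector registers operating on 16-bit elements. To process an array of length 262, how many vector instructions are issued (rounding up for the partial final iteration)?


Width = 256 / 16 = 16 elements per vector op
Iterations = ceil(262 / 16) = 17

17


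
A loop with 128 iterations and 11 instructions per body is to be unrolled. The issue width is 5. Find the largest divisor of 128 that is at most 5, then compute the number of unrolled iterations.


Largest divisor of 128 <= 5 is 4
New iterations = 128 / 4 = 32

32


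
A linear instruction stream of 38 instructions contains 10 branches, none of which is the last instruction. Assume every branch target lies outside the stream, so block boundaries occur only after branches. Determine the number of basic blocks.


With no in-sequence branch targets, the leaders are the first instruction plus the instruction after each branch.
Number of basic blocks = branches + 1
= 10 + 1 = 11

11


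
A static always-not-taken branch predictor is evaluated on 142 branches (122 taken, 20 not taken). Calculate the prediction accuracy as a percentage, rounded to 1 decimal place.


Predictor: always-not-taken
Correct predictions = 20
Accuracy = 20 / 142 * 100 = 14.1%

14.1


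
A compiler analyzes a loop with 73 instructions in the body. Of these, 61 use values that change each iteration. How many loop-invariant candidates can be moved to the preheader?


Invariant candidates = total - loop-dependent
= 73 - 61 = 12

12


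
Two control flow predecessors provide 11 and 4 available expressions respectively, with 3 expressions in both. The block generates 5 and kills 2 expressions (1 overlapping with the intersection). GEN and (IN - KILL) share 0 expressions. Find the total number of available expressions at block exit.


IN = intersection of predecessors = 3
IN - KILL = 3 - 1 = 2
|OUT| = |GEN| + |IN - KILL| - |GEN ∩ (IN - KILL)| = 5 + 2 - 0 = 7

7


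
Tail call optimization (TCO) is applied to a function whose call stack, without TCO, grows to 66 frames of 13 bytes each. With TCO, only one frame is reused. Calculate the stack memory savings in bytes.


Without TCO: 66 * 13 = 858 bytes
With TCO: reuse 1 frame = 13 bytes
Savings = 858 - 13 = 845

845


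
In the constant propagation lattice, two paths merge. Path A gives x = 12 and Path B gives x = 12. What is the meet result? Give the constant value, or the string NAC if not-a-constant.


Meet operation: if both paths give the same constant, result is that constant; if they differ, result is NAC (not-a-constant).
Path A: 12, Path B: 12 -> equal
Result: constant -> 12

12


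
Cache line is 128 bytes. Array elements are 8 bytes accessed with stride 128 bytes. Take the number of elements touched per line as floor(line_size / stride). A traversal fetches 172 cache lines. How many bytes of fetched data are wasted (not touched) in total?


Elements per line = floor(128 / 128) = 1
Bytes used per line = 1 * 8 = 8
Wasted per line = 128 - 8 = 120
Total wasted = 120 * 172 = 20640

20640


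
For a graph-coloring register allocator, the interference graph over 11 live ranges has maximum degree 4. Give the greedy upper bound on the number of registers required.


Greedy coloring never needs more than (max_degree + 1) colors: when coloring a vertex, at most max_degree neighbors are already colored.
Upper bound = 4 + 1 = 5

5


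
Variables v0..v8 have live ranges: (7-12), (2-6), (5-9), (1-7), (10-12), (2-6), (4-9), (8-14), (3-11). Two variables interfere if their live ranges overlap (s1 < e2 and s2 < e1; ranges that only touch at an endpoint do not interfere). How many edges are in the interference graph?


Check all pairs for overlapping intervals.
Two intervals (s1,e1) and (s2,e2) overlap if s1 < e2 and s2 < e1.
v0 (7-12) vs v1..v8: overlaps v2, v4, v6, v7, v8 -> 5
v1 (2-6) vs v2..v8: overlaps v2, v3, v5, v6, v8 -> 5
v2 (5-9) vs v3..v8: overlaps v3, v5, v6, v7, v8 -> 5
v3 (1-7) vs v4..v8: overlaps v5, v6, v8 -> 3
v4 (10-12) vs v5..v8: overlaps v7, v8 -> 2
v5 (2-6) vs v6..v8: overlaps v6, v8 -> 2
v6 (4-9) vs v7..v8: overlaps v7, v8 -> 2
v7 (8-14) vs v8: overlaps v8 -> 1
Total overlapping pairs = 5 + 5 + 5 + 3 + 2 + 2 + 2 + 1 = 25

25


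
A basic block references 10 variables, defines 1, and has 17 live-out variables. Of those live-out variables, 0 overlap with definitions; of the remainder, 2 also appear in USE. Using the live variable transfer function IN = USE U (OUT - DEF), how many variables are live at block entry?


OUT - DEF: 17 - 0 = 17
|IN| = |USE| + |OUT - DEF| - |USE ∩ (OUT - DEF)| = 10 + 17 - 2 = 25

25


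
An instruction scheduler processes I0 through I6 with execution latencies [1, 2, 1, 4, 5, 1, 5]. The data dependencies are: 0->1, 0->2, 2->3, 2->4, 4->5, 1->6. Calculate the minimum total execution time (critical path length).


Compute longest path through dependency graph: dist(Ik) = max over predecessors of dist + latency(Ik).
dist(I0) = latency 1 = 1
dist(I1) = dist(I0) + 2 = 1 + 2 = 3
dist(I2) = dist(I0) + 1 = 1 + 1 = 2
dist(I3) = dist(I2) + 4 = 2 + 4 = 6
dist(I4) = dist(I2) + 5 = 2 + 5 = 7
dist(I5) = dist(I4) + 1 = 7 + 1 = 8
dist(I6) = dist(I1) + 5 = 3 + 5 = 8
Critical path = max dist = 8

8


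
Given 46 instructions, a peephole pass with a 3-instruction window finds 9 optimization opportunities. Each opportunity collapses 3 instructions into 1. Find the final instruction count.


Each match removes 2 instructions.
Total removed = 9 * 2 = 18
Remaining = 46 - 18 = 28

28


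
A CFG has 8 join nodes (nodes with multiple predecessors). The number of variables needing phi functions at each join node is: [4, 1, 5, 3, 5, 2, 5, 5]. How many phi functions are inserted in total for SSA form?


Total phi functions = sum of phi functions at each join node
= 4 + 1 + 5 + 3 + 5 + 2 + 5 + 5 = 30

30


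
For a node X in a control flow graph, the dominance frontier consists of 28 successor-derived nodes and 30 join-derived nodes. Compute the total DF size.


DF(X) = direct successor contributions + join point contributions
= 28 + 30 = 58

58


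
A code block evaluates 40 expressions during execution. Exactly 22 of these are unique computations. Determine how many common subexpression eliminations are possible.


CSE count = total expressions - unique expressions
= 40 - 22 = 18

18


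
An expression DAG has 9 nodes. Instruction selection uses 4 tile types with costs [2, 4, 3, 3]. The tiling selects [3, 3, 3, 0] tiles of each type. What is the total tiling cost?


Total cost = sum(count_i * cost_i)
= 3*2 + 3*4 + 3*3 + 0*3
= 27

27


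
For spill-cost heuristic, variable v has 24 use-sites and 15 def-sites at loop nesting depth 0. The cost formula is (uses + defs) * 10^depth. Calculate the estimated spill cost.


uses + defs = 24 + 15 = 39
10^0 = 1
Spill cost = 39 * 1 = 39

39


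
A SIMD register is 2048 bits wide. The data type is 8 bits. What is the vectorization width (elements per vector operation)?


Width = SIMD bits / data type bits
= 2048 / 8 = 256

256


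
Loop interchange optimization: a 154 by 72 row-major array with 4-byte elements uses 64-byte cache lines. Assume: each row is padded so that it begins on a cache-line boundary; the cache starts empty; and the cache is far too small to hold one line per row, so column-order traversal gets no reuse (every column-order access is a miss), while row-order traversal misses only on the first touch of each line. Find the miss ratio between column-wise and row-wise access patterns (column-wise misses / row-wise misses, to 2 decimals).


Each row occupies 72 * 4 = 288 bytes and starts on a line boundary, so it spans ceil(288 / 64) = 5 cache lines.
Row-major traversal misses (one per line touched): 154 * ceil(72 * 4 / 64) = 770
Column-major traversal misses (no reuse, every access misses): 154 * 72 = 11088
Ratio = 11088 / 770 = 14.4

14.4


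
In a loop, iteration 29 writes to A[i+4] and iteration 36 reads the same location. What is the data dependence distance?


Distance = read iteration - write iteration
= 36 - 29 = 7

7


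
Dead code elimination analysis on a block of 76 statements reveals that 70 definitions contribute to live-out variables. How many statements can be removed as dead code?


Dead code = total statements - live definitions
= 76 - 70 = 6

6


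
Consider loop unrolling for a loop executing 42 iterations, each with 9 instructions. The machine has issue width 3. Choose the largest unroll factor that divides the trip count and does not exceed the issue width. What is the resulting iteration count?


Largest divisor of 42 <= 3 is 3
New iterations = 42 / 3 = 14

14


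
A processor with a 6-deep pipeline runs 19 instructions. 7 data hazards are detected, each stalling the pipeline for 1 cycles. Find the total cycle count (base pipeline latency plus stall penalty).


Base cycles = 6 + 19 - 1 = 24
Total stalls = 7 * 1 = 7
Total = 24 + 7 = 31

31


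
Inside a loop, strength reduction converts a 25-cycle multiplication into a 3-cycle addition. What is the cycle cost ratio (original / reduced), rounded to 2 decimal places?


Ratio = mult_cost / add_cost = 25 / 3 = 8.33

8.33


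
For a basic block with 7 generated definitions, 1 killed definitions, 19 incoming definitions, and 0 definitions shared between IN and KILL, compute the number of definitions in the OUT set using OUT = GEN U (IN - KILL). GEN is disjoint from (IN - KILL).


IN - KILL: 19 - 0 = 19 surviving definitions
OUT = GEN + surviving = 7 + 19 = 26

26


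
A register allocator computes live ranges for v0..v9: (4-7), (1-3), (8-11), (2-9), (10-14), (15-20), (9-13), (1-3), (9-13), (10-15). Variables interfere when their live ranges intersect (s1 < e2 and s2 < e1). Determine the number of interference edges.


Check all pairs for overlapping intervals.
Two intervals (s1,e1) and (s2,e2) overlap if s1 < e2 and s2 < e1.
v0 (4-7) vs v1..v9: overlaps v3 -> 1
v1 (1-3) vs v2..v9: overlaps v3, v7 -> 2
v2 (8-11) vs v3..v9: overlaps v3, v4, v6, v8, v9 -> 5
v3 (2-9) vs v4..v9: overlaps v7 -> 1
v4 (10-14) vs v5..v9: overlaps v6, v8, v9 -> 3
v5 (15-20) vs v6..v9: overlaps none -> 0
v6 (9-13) vs v7..v9: overlaps v8, v9 -> 2
v7 (1-3) vs v8..v9: overlaps none -> 0
v8 (9-13) vs v9: overlaps v9 -> 1
Total overlapping pairs = 1 + 2 + 5 + 1 + 3 + 0 + 2 + 0 + 1 = 15

15


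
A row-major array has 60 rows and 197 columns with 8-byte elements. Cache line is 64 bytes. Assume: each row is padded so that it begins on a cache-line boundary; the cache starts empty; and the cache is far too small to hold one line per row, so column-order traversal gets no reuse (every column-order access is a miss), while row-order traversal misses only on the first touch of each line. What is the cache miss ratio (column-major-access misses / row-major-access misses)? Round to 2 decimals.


Each row occupies 197 * 8 = 1576 bytes and starts on a line boundary, so it spans ceil(1576 / 64) = 25 cache lines.
Row-major traversal misses (one per line touched): 60 * ceil(197 * 8 / 64) = 1500
Column-major traversal misses (no reuse, every access misses): 60 * 197 = 11820
Ratio = 11820 / 1500 = 7.88

7.88


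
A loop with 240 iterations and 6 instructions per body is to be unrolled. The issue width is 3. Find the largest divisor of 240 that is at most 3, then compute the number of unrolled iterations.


Largest divisor of 240 <= 3 is 3
New iterations = 240 / 3 = 80

80


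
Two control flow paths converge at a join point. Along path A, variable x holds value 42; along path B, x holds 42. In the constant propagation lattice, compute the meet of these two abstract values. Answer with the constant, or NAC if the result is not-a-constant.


Meet operation: if both paths give the same constant, result is that constant; if they differ, result is NAC (not-a-constant).
Path A: 42, Path B: 42 -> equal
Result: constant -> 42

42


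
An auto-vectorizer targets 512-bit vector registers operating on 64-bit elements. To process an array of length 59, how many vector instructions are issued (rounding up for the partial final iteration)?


Width = 512 / 64 = 8 elements per vector op
Iterations = ceil(59 / 8) = 8

8


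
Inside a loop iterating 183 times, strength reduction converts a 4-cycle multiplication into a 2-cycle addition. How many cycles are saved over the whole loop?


Per-iteration saving = 4 - 2 = 2
Total saved = 183 * 2 = 366

366


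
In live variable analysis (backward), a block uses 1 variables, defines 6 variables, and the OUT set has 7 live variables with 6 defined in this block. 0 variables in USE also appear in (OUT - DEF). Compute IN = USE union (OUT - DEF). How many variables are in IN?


OUT - DEF: 7 - 6 = 1
|IN| = |USE| + |OUT - DEF| - |USE ∩ (OUT - DEF)| = 1 + 1 - 0 = 2

2


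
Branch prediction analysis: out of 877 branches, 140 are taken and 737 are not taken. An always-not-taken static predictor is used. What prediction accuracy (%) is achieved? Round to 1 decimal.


Predictor: always-not-taken
Correct predictions = 737
Accuracy = 737 / 877 * 100 = 84.0%

84.0


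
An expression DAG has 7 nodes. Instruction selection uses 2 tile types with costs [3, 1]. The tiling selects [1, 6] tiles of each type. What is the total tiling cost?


Total cost = sum(count_i * cost_i)
= 1*3 + 6*1
= 9

9


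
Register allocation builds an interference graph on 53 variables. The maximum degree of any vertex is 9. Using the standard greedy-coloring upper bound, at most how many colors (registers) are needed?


Greedy coloring never needs more than (max_degree + 1) colors: when coloring a vertex, at most max_degree neighbors are already colored.
Upper bound = 9 + 1 = 10

10


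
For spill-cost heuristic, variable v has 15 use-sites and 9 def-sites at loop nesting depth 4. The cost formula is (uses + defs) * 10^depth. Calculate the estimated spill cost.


uses + defs = 15 + 9 = 24
10^4 = 10000
Spill cost = 24 * 10000 = 240000

240000


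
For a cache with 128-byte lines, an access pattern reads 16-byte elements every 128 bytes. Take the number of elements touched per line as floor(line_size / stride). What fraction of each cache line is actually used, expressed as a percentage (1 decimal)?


Elements per cache line = floor(128 / 128) = 1
Bytes used = 1 * 16 = 16
Utilization = 16 / 128 * 100 = 12.5%

12.5


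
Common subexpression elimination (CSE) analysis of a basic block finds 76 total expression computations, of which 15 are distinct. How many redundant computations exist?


CSE count = total expressions - unique expressions
= 76 - 15 = 61

61


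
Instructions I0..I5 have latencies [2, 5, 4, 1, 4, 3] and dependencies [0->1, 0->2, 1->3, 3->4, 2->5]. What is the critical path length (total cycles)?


Compute longest path through dependency graph: dist(Ik) = max over predecessors of dist + latency(Ik).
dist(I0) = latency 2 = 2
dist(I1) = dist(I0) + 5 = 2 + 5 = 7
dist(I2) = dist(I0) + 4 = 2 + 4 = 6
dist(I3) = dist(I1) + 1 = 7 + 1 = 8
dist(I4) = dist(I3) + 4 = 8 + 4 = 12
dist(I5) = dist(I2) + 3 = 6 + 3 = 9
Critical path = max dist = 12

12


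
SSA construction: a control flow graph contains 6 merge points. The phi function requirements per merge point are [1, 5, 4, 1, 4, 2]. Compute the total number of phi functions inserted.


Total phi functions = sum of phi functions at each join node
= 1 + 5 + 4 + 1 + 4 + 2 = 17

17


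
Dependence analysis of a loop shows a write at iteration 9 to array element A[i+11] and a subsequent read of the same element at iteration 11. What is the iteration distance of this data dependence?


Distance = read iteration - write iteration
= 11 - 9 = 2

2


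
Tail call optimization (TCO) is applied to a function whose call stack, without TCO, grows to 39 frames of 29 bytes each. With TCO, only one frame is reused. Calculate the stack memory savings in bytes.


Without TCO: 39 * 29 = 1131 bytes
With TCO: reuse 1 frame = 29 bytes
Savings = 1131 - 29 = 1102

1102


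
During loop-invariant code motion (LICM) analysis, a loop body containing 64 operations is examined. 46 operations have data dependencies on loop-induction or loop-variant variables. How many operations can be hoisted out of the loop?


Invariant candidates = total - loop-dependent
= 64 - 46 = 18

18


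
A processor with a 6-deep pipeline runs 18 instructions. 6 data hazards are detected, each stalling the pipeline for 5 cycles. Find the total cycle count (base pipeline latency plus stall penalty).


Base cycles = 6 + 18 - 1 = 23
Total stalls = 6 * 5 = 30
Total = 23 + 30 = 53

53


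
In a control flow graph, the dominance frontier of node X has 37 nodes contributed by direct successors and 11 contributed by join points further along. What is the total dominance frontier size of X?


DF(X) = direct successor contributions + join point contributions
= 37 + 11 = 48

48


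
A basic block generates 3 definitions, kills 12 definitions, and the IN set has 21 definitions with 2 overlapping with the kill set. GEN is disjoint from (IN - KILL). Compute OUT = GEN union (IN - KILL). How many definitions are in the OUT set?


IN - KILL: 21 - 2 = 19 surviving definitions
OUT = GEN + surviving = 3 + 19 = 22

22


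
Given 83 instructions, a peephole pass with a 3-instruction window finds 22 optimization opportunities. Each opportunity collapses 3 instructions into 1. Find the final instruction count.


Each match removes 2 instructions.
Total removed = 22 * 2 = 44
Remaining = 83 - 44 = 39

39


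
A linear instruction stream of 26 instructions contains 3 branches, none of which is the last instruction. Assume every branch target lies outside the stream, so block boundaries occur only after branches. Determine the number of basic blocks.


With no in-sequence branch targets, the leaders are the first instruction plus the instruction after each branch.
Number of basic blocks = branches + 1
= 3 + 1 = 4

4


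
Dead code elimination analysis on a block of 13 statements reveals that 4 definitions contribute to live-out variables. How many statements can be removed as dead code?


Dead code = total statements - live definitions
= 13 - 4 = 9

9


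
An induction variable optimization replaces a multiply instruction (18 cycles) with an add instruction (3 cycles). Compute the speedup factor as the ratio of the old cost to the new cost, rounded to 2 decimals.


Ratio = mult_cost / add_cost = 18 / 3 = 6.0

6.0


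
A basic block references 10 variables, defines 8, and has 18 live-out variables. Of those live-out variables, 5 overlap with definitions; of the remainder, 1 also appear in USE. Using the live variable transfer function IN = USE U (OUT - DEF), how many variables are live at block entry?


OUT - DEF: 18 - 5 = 13
|IN| = |USE| + |OUT - DEF| - |USE ∩ (OUT - DEF)| = 10 + 13 - 1 = 22

22


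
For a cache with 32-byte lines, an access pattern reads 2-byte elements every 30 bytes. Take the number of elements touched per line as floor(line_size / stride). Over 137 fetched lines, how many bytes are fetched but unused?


Elements per line = floor(32 / 30) = 1
Bytes used per line = 1 * 2 = 2
Wasted per line = 32 - 2 = 30
Total wasted = 30 * 137 = 4110

4110


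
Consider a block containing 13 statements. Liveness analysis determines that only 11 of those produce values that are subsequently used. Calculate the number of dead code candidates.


Dead code = total statements - live definitions
= 13 - 11 = 2

2


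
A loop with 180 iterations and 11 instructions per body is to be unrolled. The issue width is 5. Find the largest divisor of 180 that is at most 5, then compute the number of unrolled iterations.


Largest divisor of 180 <= 5 is 5
New iterations = 180 / 5 = 36

36


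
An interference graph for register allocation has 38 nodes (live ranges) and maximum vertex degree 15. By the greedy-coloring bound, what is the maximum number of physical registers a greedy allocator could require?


Greedy coloring never needs more than (max_degree + 1) colors: when coloring a vertex, at most max_degree neighbors are already colored.
Upper bound = 15 + 1 = 16

16


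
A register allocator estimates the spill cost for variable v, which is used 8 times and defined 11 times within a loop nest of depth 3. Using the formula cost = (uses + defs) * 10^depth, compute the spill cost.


uses + defs = 8 + 11 = 19
10^3 = 1000
Spill cost = 19 * 1000 = 19000

19000


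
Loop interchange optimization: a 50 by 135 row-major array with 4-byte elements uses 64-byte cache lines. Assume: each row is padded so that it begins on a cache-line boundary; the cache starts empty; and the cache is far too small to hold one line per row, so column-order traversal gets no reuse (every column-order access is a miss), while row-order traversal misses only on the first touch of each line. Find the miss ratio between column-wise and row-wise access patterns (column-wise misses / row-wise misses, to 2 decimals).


Each row occupies 135 * 4 = 540 bytes and starts on a line boundary, so it spans ceil(540 / 64) = 9 cache lines.
Row-major traversal misses (one per line touched): 50 * ceil(135 * 4 / 64) = 450
Column-major traversal misses (no reuse, every access misses): 50 * 135 = 6750
Ratio = 6750 / 450 = 15.0

15.0


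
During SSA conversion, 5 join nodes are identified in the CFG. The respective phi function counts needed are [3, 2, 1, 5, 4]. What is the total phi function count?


Total phi functions = sum of phi functions at each join node
= 3 + 2 + 1 + 5 + 4 = 15

15


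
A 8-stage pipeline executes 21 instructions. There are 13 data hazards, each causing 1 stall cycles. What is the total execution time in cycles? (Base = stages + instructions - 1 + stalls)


Base cycles = 8 + 21 - 1 = 28
Total stalls = 13 * 1 = 13
Total = 28 + 13 = 41

41


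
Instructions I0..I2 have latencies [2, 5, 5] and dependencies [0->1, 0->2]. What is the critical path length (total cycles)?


Compute longest path through dependency graph: dist(Ik) = max over predecessors of dist + latency(Ik).
dist(I0) = latency 2 = 2
dist(I1) = dist(I0) + 5 = 2 + 5 = 7
dist(I2) = dist(I0) + 5 = 2 + 5 = 7
Critical path = max dist = 7

7


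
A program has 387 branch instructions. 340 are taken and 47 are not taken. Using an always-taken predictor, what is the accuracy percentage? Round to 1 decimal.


Predictor: always-taken
Correct predictions = 340
Accuracy = 340 / 387 * 100 = 87.9%

87.9


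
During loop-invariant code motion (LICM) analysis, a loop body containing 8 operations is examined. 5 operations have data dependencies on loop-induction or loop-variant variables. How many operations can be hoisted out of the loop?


Invariant candidates = total - loop-dependent
= 8 - 5 = 3

3


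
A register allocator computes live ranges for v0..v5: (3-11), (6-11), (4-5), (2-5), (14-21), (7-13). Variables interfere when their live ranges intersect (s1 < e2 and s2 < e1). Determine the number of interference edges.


Check all pairs for overlapping intervals.
Two intervals (s1,e1) and (s2,e2) overlap if s1 < e2 and s2 < e1.
v0 (3-11) vs v1..v5: overlaps v1, v2, v3, v5 -> 4
v1 (6-11) vs v2..v5: overlaps v5 -> 1
v2 (4-5) vs v3..v5: overlaps v3 -> 1
v3 (2-5) vs v4..v5: overlaps none -> 0
v4 (14-21) vs v5: overlaps none -> 0
Total overlapping pairs = 4 + 1 + 1 + 0 + 0 = 6

6


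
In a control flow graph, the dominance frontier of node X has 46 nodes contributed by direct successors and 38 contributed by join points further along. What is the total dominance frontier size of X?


DF(X) = direct successor contributions + join point contributions
= 46 + 38 = 84

84


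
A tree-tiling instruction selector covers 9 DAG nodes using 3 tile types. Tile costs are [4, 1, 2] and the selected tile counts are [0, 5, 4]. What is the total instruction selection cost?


Total cost = sum(count_i * cost_i)
= 0*4 + 5*1 + 4*2
= 13

13


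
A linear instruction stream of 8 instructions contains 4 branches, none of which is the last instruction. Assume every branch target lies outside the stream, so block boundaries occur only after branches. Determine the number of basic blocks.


With no in-sequence branch targets, the leaders are the first instruction plus the instruction after each branch.
Number of basic blocks = branches + 1
= 4 + 1 = 5

5


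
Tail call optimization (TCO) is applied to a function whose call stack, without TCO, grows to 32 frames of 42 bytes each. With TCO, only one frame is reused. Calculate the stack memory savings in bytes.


Without TCO: 32 * 42 = 1344 bytes
With TCO: reuse 1 frame = 42 bytes
Savings = 1344 - 42 = 1302

1302


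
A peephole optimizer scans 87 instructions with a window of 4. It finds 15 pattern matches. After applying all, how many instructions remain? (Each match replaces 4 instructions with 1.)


Each match removes 3 instructions.
Total removed = 15 * 3 = 45
Remaining = 87 - 45 = 42

42


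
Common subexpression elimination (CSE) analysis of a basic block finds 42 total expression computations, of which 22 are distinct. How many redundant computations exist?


CSE count = total expressions - unique expressions
= 42 - 22 = 20

20


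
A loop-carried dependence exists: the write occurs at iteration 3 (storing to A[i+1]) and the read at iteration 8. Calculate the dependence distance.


Distance = read iteration - write iteration
= 8 - 3 = 5

5


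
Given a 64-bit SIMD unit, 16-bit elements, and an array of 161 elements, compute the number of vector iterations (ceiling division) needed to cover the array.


Width = 64 / 16 = 4 elements per vector op
Iterations = ceil(161 / 4) = 41

41


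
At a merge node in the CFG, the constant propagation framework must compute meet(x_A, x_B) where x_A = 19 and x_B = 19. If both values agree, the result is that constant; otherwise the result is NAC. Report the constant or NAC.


Meet operation: if both paths give the same constant, result is that constant; if they differ, result is NAC (not-a-constant).
Path A: 19, Path B: 19 -> equal
Result: constant -> 19

19


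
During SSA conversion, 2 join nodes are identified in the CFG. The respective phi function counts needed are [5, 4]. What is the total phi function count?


Total phi functions = sum of phi functions at each join node
= 5 + 4 = 9

9


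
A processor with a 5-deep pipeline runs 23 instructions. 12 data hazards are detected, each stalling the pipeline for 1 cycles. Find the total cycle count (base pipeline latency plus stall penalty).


Base cycles = 5 + 23 - 1 = 27
Total stalls = 12 * 1 = 12
Total = 27 + 12 = 39

39


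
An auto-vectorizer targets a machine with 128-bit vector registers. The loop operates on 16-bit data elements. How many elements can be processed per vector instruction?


Width = SIMD bits / data type bits
= 128 / 16 = 8

8


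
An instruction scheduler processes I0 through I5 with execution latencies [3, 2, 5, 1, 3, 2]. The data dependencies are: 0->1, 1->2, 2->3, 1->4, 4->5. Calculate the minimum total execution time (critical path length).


Compute longest path through dependency graph: dist(Ik) = max over predecessors of dist + latency(Ik).
dist(I0) = latency 3 = 3
dist(I1) = dist(I0) + 2 = 3 + 2 = 5
dist(I2) = dist(I1) + 5 = 5 + 5 = 10
dist(I3) = dist(I2) + 1 = 10 + 1 = 11
dist(I4) = dist(I1) + 3 = 5 + 3 = 8
dist(I5) = dist(I4) + 2 = 8 + 2 = 10
Critical path = max dist = 11

11


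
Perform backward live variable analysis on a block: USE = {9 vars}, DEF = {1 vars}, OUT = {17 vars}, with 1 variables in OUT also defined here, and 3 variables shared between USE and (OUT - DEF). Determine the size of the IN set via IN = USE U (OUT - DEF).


OUT - DEF: 17 - 1 = 16
|IN| = |USE| + |OUT - DEF| - |USE ∩ (OUT - DEF)| = 9 + 16 - 3 = 22

22


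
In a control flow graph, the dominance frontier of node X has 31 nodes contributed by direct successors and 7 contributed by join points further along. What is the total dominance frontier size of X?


DF(X) = direct successor contributions + join point contributions
= 31 + 7 = 38

38


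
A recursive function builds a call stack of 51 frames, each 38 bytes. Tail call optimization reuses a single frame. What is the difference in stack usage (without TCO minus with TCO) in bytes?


Without TCO: 51 * 38 = 1938 bytes
With TCO: reuse 1 frame = 38 bytes
Savings = 1938 - 38 = 1900

1900


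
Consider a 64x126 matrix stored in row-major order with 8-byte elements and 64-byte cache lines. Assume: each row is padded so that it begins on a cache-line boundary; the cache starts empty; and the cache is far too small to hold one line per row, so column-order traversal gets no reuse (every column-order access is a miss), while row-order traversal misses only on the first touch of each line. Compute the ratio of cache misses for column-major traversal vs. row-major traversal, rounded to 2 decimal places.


Each row occupies 126 * 8 = 1008 bytes and starts on a line boundary, so it spans ceil(1008 / 64) = 16 cache lines.
Row-major traversal misses (one per line touched): 64 * ceil(126 * 8 / 64) = 1024
Column-major traversal misses (no reuse, every access misses): 64 * 126 = 8064
Ratio = 8064 / 1024 = 7.88

7.88
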